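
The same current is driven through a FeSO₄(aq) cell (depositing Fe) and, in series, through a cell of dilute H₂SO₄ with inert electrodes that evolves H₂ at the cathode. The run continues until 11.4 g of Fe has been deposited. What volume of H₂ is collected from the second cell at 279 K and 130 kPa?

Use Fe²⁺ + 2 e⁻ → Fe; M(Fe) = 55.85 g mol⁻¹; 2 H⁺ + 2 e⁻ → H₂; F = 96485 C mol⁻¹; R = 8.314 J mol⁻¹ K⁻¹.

3.64 L

n(Fe) = 11.4 / 55.85 = 0.2041 mol, so n(e⁻) = 2 × 0.2041 = 0.4082 mol.
The cells are in series, so the same 0.4082 mol of electrons passes through the second cell.
2 H⁺ + 2 e⁻ → H₂ — 2 mol e⁻ per mol H₂, so n(H₂) = 0.4082/2 = 0.2041 mol.
V = nRT/P = (0.2041 × 8.314 × 279) / (130 × 10³) = 0.00364 m³ = 3.64 L.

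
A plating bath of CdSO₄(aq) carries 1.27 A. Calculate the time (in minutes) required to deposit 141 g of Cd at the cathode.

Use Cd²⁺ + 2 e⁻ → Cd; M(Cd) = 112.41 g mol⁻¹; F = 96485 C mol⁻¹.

n(Cd) = m/M = 141 / 112.41 = 1.254 mol.
Each Cd atom requires 2 electrons, so n(e⁻) = 2 × 1.254 = 2.509 mol.
Q = n(e⁻)·F = 2.509 × 96485 = 242000 C.
t = Q/I = 242000 / 1.270 A = 190600 s = 3180 min.

3180 min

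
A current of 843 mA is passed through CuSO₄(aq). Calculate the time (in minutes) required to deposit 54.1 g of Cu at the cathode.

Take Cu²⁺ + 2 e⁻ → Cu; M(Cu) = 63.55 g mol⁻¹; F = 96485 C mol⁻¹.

3250 min

n(Cu) = m/M = 54.1 / 63.55 = 0.8513 mol.
Each Cu atom requires 2 electrons, so n(e⁻) = 2 × 0.8513 = 1.703 mol.
Q = n(e⁻)·F = 1.703 × 96485 = 164300 C.
t = Q/I = 164300 / 0.8430 A = 194900 s = 3250 min.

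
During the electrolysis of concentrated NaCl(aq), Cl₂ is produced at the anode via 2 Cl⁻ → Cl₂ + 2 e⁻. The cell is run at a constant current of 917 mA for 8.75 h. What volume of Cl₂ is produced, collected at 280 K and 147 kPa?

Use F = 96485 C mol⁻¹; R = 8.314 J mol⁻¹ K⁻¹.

Q = I·t = 0.9170 A × 31500 s = 28890 C.
n(e⁻) = Q/F = 28890 / 96485 = 0.2994 mol.
2 electrons are transferred per Cl₂ molecule, so n(Cl₂) = 0.2994 / 2 = 0.1497 mol.
V = nRT/P = (0.1497 × 8.314 × 280) / (147 × 10³ Pa) = 0.00237 m³ = 2.37 L.

2.37 L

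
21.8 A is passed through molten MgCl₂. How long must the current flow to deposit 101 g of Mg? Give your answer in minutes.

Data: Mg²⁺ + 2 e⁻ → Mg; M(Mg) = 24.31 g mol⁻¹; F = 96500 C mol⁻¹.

613 min

n(Mg) = m/M = 101 / 24.31 = 4.155 mol.
Each Mg atom requires 2 electrons, so n(e⁻) = 2 × 4.155 = 8.309 mol.
Q = n(e⁻)·F = 8.309 × 96500 = 801900 C.
t = Q/I = 801900 / 21.80 A = 36780 s = 613 min.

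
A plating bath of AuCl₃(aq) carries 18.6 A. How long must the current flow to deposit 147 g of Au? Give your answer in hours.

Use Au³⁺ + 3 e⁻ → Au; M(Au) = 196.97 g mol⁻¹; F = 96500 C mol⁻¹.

n(Au) = m/M = 147 / 196.97 = 0.7463 mol.
Each Au atom requires 3 electrons, so n(e⁻) = 3 × 0.7463 = 2.239 mol.
Q = n(e⁻)·F = 2.239 × 96500 = 216100 C.
t = Q/I = 216100 / 18.60 A = 11620 s = 3.23 h.

3.23 h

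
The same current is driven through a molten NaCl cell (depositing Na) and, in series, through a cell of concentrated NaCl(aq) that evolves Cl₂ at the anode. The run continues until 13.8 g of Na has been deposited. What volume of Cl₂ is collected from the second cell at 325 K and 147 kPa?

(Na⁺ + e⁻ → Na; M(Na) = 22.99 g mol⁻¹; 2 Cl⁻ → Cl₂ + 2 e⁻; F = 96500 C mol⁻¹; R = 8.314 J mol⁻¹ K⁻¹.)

5.52 L

n(Na) = 13.8 / 22.99 = 0.6003 mol, so n(e⁻) = 1 × 0.6003 = 0.6003 mol.
The cells are in series, so the same 0.6003 mol of electrons passes through the second cell.
2 Cl⁻ → Cl₂ + 2 e⁻ — 2 mol e⁻ per mol Cl₂, so n(Cl₂) = 0.6003/2 = 0.3001 mol.
V = nRT/P = (0.3001 × 8.314 × 325) / (147 × 10³) = 0.00552 m³ = 5.52 L.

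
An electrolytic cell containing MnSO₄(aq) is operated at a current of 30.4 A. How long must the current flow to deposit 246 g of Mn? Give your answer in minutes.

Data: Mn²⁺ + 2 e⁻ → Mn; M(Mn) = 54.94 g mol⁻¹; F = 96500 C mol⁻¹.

n(Mn) = m/M = 246 / 54.94 = 4.478 mol.
Each Mn atom requires 2 electrons, so n(e⁻) = 2 × 4.478 = 8.955 mol.
Q = n(e⁻)·F = 8.955 × 96500 = 864200 C.
t = Q/I = 864200 / 30.40 A = 28430 s = 474 min.

474 min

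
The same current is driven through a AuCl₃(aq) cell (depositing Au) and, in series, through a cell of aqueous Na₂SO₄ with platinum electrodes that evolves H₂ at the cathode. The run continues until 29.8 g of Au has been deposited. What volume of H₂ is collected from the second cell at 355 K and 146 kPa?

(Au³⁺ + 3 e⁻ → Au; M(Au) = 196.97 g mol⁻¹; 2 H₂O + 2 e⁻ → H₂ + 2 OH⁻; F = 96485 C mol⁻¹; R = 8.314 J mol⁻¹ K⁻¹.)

n(Au) = 29.8 / 196.97 = 0.1513 mol, so n(e⁻) = 3 × 0.1513 = 0.4539 mol.
The cells are in series, so the same 0.4539 mol of electrons passes through the second cell.
2 H₂O + 2 e⁻ → H₂ + 2 OH⁻ — 2 mol e⁻ per mol H₂, so n(H₂) = 0.4539/2 = 0.2269 mol.
V = nRT/P = (0.2269 × 8.314 × 355) / (146 × 10³) = 0.00459 m³ = 4.59 L.

4.59 L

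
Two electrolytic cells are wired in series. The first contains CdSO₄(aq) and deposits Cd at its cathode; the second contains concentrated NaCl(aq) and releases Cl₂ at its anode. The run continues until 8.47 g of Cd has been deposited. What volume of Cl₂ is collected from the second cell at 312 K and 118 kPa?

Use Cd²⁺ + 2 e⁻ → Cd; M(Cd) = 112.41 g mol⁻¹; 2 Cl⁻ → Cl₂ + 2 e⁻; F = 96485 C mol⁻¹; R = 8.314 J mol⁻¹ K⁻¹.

1.66 L

n(Cd) = 8.47 / 112.41 = 0.07535 mol, so n(e⁻) = 2 × 0.07535 = 0.1507 mol.
The cells are in series, so the same 0.1507 mol of electrons passes through the second cell.
2 Cl⁻ → Cl₂ + 2 e⁻ — 2 mol e⁻ per mol Cl₂, so n(Cl₂) = 0.1507/2 = 0.07535 mol.
V = nRT/P = (0.07535 × 8.314 × 312) / (118 × 10³) = 0.00166 m³ = 1.66 L.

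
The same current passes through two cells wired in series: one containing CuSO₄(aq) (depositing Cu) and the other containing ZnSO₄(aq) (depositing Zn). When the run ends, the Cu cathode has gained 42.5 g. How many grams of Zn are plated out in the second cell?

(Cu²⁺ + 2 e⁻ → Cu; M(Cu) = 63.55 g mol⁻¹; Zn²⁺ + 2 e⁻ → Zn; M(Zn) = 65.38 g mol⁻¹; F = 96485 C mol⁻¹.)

43.7 g

n(Cu) = 42.5 / 63.55 = 0.6688 mol.
Since Cu²⁺ + 2 e⁻ → Cu, n(e⁻) passed = 2 × 0.6688 = 1.338 mol.
Cells in series carry the same charge, so the same 1.338 mol of electrons passes through cell 2.
Zn²⁺ + 2 e⁻ → Zn, so n(Zn) = 1.338 / 2 = 0.6688 mol.
m(Zn) = 0.6688 × 65.38 = 43.7 g.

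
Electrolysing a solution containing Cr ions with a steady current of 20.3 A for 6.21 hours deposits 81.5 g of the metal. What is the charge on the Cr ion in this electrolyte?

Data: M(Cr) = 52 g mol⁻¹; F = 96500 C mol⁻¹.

Q = I·t = 20.30 A × 22356 s = 453800 C, so n(e⁻) = 453800/96500 = 4.703 mol.
n(Cr) deposited = 81.5 / 52 = 1.567 mol.
Electrons per atom = n(e⁻)/n(Cr) = 4.703 / 1.567 = 3.00 ≈ 3, so the ion is Cr³⁺.

+3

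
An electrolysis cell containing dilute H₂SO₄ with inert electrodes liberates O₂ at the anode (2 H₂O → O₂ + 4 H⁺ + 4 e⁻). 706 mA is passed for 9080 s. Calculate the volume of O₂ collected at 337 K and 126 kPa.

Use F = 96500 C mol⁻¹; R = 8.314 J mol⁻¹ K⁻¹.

0.369 L

Q = I·t = 0.7060 A × 9080.0 s = 6410 C.
n(e⁻) = Q/F = 6410 / 96500 = 0.06643 mol.
4 electrons are transferred per O₂ molecule, so n(O₂) = 0.06643 / 4 = 0.01661 mol.
V = nRT/P = (0.01661 × 8.314 × 337) / (126 × 10³ Pa) = 3.69 × 10⁻⁴ m³ = 0.369 L.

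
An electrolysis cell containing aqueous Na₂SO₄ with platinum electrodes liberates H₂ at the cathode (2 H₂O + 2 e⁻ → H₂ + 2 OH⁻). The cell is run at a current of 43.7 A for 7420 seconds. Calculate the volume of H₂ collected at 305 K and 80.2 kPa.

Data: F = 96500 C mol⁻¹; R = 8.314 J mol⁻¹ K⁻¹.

Q = I·t = 43.70 A × 7420.0 s = 324300 C.
n(e⁻) = Q/F = 324300 / 96500 = 3.360 mol.
2 electrons are transferred per H₂ molecule, so n(H₂) = 3.360 / 2 = 1.680 mol.
V = nRT/P = (1.680 × 8.314 × 305) / (80.2 × 10³ Pa) = 0.0531 m³ = 53.1 L.

53.1 L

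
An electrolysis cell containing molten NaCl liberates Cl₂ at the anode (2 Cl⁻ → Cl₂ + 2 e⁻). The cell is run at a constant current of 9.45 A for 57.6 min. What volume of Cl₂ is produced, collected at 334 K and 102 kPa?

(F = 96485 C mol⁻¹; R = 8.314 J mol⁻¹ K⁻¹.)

Q = I·t = 9.450 A × 3456.0 s = 32660 C.
n(e⁻) = Q/F = 32660 / 96485 = 0.3385 mol.
2 electrons are transferred per Cl₂ molecule, so n(Cl₂) = 0.3385 / 2 = 0.1692 mol.
V = nRT/P = (0.1692 × 8.314 × 334) / (102 × 10³ Pa) = 0.00461 m³ = 4.61 L.

4.61 L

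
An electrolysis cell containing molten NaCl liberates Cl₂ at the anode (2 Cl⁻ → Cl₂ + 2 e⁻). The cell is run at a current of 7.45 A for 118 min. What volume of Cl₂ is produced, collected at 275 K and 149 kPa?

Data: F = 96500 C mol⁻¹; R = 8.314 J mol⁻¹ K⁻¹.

4.19 L

Q = I·t = 7.450 A × 7080.0 s = 52750 C.
n(e⁻) = Q/F = 52750 / 96500 = 0.5466 mol.
2 electrons are transferred per Cl₂ molecule, so n(Cl₂) = 0.5466 / 2 = 0.2733 mol.
V = nRT/P = (0.2733 × 8.314 × 275) / (149 × 10³ Pa) = 0.00419 m³ = 4.19 L.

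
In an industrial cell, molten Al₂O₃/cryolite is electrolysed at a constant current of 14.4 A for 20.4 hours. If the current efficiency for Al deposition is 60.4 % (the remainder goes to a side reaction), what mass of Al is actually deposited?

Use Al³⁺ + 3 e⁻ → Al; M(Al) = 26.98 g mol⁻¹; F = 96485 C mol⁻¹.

59.5 g

Q = I·t = 14.40 × 73440 = 1058000 C.
n(e⁻) = 1058000/96485 = 10.96 mol; theoretically n(Al) = 10.96/3 = 3.654 mol, m_theo = 98.57 g.
At 60.4 % efficiency, m_actual = 0.604 × 98.57 = 59.5 g.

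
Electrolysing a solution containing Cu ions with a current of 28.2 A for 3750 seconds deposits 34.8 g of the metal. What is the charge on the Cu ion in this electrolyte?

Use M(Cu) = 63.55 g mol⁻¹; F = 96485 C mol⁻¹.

+2

Q = I·t = 28.20 A × 3750.0 s = 105800 C, so n(e⁻) = 105800/96485 = 1.096 mol.
n(Cu) deposited = 34.8 / 63.55 = 0.5476 mol.
Electrons per atom = n(e⁻)/n(Cu) = 1.096 / 0.5476 = 2.00 ≈ 2, so the ion is Cu²⁺.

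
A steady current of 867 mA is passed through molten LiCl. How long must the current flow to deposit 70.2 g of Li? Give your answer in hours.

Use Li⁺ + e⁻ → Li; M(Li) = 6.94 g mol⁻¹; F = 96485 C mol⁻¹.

313 h

n(Li) = m/M = 70.2 / 6.94 = 10.12 mol.
Each Li atom requires 1 electron, so n(e⁻) = 1 × 10.12 = 10.12 mol.
Q = n(e⁻)·F = 10.12 × 96485 = 976000 C.
t = Q/I = 976000 / 0.8670 A = 1126000 s = 313 h.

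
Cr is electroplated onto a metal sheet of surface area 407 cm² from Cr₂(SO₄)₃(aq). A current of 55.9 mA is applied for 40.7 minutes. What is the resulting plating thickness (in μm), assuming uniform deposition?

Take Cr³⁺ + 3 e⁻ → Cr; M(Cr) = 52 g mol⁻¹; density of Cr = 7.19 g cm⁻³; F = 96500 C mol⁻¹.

0.0838 μm

Q = I·t = 0.05590 × 2442.0 = 136.5 C; n(e⁻) = 0.001415 mol.
n(Cr) = n(e⁻)/3 = 0.0004715 mol, so m = 0.0004715 × 52 = 0.02452 g.
Volume = m/ρ = 0.02452 / 7.19 = 0.003410 cm³.
Thickness = V/A = 0.003410 / 407 = 8.38 × 10⁻⁶ cm = 0.0838 μm.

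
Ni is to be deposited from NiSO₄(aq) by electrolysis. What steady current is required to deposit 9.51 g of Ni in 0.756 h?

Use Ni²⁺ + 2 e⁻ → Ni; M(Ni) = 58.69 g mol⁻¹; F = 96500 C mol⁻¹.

11.5 A

n(Ni) = 9.51 / 58.69 = 0.1620 mol.
n(e⁻) = 2 × 0.1620 = 0.3241 mol.
Q = n(e⁻)·F = 0.3241 × 96500 = 31270 C.
I = Q/t = 31270 / 2721.6 s = 11.5 A.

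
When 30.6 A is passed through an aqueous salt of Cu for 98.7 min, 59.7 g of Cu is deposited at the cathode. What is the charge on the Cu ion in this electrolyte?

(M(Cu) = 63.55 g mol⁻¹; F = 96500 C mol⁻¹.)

Q = I·t = 30.60 A × 5922.0 s = 181200 C, so n(e⁻) = 181200/96500 = 1.878 mol.
n(Cu) deposited = 59.7 / 63.55 = 0.9394 mol.
Electrons per atom = n(e⁻)/n(Cu) = 1.878 / 0.9394 = 2.00 ≈ 2, so the ion is Cu²⁺.

+2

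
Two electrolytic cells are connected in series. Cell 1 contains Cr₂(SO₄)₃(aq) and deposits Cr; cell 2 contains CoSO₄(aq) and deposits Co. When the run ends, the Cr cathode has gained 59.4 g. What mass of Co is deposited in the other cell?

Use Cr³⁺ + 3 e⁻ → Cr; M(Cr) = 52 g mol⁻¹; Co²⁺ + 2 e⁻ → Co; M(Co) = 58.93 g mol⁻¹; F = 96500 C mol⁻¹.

n(Cr) = 59.4 / 52 = 1.142 mol.
Since Cr³⁺ + 3 e⁻ → Cr, n(e⁻) passed = 3 × 1.142 = 3.427 mol.
Cells in series carry the same charge, so the same 3.427 mol of electrons passes through cell 2.
Co²⁺ + 2 e⁻ → Co, so n(Co) = 3.427 / 2 = 1.713 mol.
m(Co) = 1.713 × 58.93 = 101 g.

101 g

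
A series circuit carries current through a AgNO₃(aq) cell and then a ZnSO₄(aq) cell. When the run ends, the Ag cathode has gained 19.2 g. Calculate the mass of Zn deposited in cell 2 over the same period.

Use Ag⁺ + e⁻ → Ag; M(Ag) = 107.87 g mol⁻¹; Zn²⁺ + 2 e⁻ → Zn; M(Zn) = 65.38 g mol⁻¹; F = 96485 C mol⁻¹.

5.82 g

n(Ag) = 19.2 / 107.87 = 0.1780 mol.
Since Ag⁺ + e⁻ → Ag, n(e⁻) passed = 1 × 0.1780 = 0.1780 mol.
Cells in series carry the same charge, so the same 0.1780 mol of electrons passes through cell 2.
Zn²⁺ + 2 e⁻ → Zn, so n(Zn) = 0.1780 / 2 = 0.08900 mol.
m(Zn) = 0.08900 × 65.38 = 5.82 g.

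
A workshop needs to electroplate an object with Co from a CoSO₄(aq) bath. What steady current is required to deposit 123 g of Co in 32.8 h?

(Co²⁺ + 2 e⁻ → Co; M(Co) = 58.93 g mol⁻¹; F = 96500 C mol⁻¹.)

3.41 A

n(Co) = 123 / 58.93 = 2.087 mol.
n(e⁻) = 2 × 2.087 = 4.174 mol.
Q = n(e⁻)·F = 4.174 × 96500 = 402800 C.
I = Q/t = 402800 / 118080 s = 3.41 A.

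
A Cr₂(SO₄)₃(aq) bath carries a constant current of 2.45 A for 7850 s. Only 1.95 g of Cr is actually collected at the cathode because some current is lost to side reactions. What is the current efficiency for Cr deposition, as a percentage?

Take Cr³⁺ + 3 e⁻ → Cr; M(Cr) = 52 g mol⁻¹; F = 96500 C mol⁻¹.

56.4 %

Q = I·t = 2.450 × 7850.0 = 19230 C; n(e⁻) = 19230/96500 = 0.1993 mol.
Theoretical n(Cr) = n(e⁻)/3 = 0.06643 mol, i.e. m_theo = 0.06643 × 52 = 3.455 g.
Efficiency = m_actual / m_theo = 1.95 / 3.455 = 56.4 %.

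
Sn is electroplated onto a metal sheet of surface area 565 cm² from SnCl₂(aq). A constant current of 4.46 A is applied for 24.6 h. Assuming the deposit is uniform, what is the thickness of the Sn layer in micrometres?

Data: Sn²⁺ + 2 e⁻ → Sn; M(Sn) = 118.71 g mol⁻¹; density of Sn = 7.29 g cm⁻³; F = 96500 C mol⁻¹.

Q = I·t = 4.460 × 88560 = 395000 C; n(e⁻) = 4.093 mol.
n(Sn) = n(e⁻)/2 = 2.047 mol, so m = 2.047 × 118.71 = 242.9 g.
Volume = m/ρ = 242.9 / 7.29 = 33.33 cm³.
Thickness = V/A = 33.33 / 565 = 0.0590 cm = 590 μm.

590 μm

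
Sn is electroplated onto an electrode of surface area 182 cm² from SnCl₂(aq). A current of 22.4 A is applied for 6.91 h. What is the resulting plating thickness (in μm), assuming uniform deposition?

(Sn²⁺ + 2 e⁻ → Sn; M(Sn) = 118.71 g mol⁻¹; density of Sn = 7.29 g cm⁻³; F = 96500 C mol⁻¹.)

2580 μm

Q = I·t = 22.40 × 24876 = 557200 C; n(e⁻) = 5.774 mol.
n(Sn) = n(e⁻)/2 = 2.887 mol, so m = 2.887 × 118.71 = 342.7 g.
Volume = m/ρ = 342.7 / 7.29 = 47.01 cm³.
Thickness = V/A = 47.01 / 182 = 0.258 cm = 2580 μm.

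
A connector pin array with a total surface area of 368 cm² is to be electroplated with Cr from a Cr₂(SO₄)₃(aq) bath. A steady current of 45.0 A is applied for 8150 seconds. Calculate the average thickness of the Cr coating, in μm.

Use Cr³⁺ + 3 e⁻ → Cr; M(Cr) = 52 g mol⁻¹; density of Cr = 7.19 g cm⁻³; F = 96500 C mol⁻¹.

Q = I·t = 45.00 × 8150.0 = 366800 C; n(e⁻) = 3.801 mol.
n(Cr) = n(e⁻)/3 = 1.267 mol, so m = 1.267 × 52 = 65.88 g.
Volume = m/ρ = 65.88 / 7.19 = 9.162 cm³.
Thickness = V/A = 9.162 / 368 = 0.0249 cm = 249 μm.

249 μm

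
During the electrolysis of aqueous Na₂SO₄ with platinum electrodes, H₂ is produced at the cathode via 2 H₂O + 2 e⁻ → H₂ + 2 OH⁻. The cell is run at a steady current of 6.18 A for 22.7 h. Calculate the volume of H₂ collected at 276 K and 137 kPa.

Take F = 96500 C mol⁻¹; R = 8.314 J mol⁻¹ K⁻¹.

43.8 L

Q = I·t = 6.180 A × 81720 s = 505000 C.
n(e⁻) = Q/F = 505000 / 96500 = 5.233 mol.
2 electrons are transferred per H₂ molecule, so n(H₂) = 5.233 / 2 = 2.617 mol.
V = nRT/P = (2.617 × 8.314 × 276) / (137 × 10³ Pa) = 0.0438 m³ = 43.8 L.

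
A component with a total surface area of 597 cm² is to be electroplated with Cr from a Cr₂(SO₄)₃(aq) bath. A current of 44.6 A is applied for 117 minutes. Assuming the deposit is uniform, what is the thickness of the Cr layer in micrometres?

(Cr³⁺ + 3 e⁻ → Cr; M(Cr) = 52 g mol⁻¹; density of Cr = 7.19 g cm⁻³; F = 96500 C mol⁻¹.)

131 μm

Q = I·t = 44.60 × 7020.0 = 313100 C; n(e⁻) = 3.244 mol.
n(Cr) = n(e⁻)/3 = 1.081 mol, so m = 1.081 × 52 = 56.24 g.
Volume = m/ρ = 56.24 / 7.19 = 7.822 cm³.
Thickness = V/A = 7.822 / 597 = 0.0131 cm = 131 μm.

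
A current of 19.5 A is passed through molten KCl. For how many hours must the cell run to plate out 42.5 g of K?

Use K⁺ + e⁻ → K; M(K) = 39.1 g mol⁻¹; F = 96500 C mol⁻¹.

n(K) = m/M = 42.5 / 39.1 = 1.087 mol.
Each K atom requires 1 electron, so n(e⁻) = 1 × 1.087 = 1.087 mol.
Q = n(e⁻)·F = 1.087 × 96500 = 104900 C.
t = Q/I = 104900 / 19.50 A = 5379 s = 1.49 h.

1.49 h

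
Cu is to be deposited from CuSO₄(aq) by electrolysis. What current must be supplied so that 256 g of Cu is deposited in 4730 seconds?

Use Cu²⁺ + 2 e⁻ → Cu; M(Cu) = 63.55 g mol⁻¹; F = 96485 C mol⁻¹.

164 A

n(Cu) = 256 / 63.55 = 4.028 mol.
n(e⁻) = 2 × 4.028 = 8.057 mol.
Q = n(e⁻)·F = 8.057 × 96485 = 777300 C.
I = Q/t = 777300 / 4730.0 s = 164 A.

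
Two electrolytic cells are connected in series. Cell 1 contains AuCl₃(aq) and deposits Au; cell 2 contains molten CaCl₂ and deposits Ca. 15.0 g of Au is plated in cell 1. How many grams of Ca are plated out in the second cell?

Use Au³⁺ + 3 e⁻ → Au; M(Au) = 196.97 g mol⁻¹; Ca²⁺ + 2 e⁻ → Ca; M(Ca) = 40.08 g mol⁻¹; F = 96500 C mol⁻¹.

n(Au) = 15.0 / 196.97 = 0.07615 mol.
Since Au³⁺ + 3 e⁻ → Au, n(e⁻) passed = 3 × 0.07615 = 0.2285 mol.
Cells in series carry the same charge, so the same 0.2285 mol of electrons passes through cell 2.
Ca²⁺ + 2 e⁻ → Ca, so n(Ca) = 0.2285 / 2 = 0.1142 mol.
m(Ca) = 0.1142 × 40.08 = 4.58 g.

4.58 g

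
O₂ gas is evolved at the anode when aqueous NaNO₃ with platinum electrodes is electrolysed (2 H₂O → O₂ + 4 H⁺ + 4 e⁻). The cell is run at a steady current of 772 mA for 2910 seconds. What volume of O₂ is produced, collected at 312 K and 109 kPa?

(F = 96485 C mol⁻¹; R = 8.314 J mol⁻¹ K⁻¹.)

Q = I·t = 0.7720 A × 2910.0 s = 2247 C.
n(e⁻) = Q/F = 2247 / 96485 = 0.02328 mol.
4 electrons are transferred per O₂ molecule, so n(O₂) = 0.02328 / 4 = 0.005821 mol.
V = nRT/P = (0.005821 × 8.314 × 312) / (109 × 10³ Pa) = 1.39 × 10⁻⁴ m³ = 0.139 L.

0.139 L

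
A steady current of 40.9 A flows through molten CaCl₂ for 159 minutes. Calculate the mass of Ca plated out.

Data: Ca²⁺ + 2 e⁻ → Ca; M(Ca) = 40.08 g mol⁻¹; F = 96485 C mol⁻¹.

81.0 g

Q = I·t = 40.90 A × 9540.0 s = 390200 C.
n(e⁻) = Q/F = 390200 / 96485 = 4.044 mol.
Ca²⁺ + 2 e⁻ → Ca, so n(Ca) = n(e⁻)/2 = 2.022 mol.
m = n·M = 2.022 × 40.08 = 81.0 g.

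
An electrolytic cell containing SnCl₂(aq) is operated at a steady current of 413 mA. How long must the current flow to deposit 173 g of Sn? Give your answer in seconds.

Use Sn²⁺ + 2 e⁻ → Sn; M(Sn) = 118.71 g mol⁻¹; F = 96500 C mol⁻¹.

6.81 × 10⁵ s

n(Sn) = m/M = 173 / 118.71 = 1.457 mol.
Each Sn atom requires 2 electrons, so n(e⁻) = 2 × 1.457 = 2.915 mol.
Q = n(e⁻)·F = 2.915 × 96500 = 281300 C.
t = Q/I = 281300 / 0.4130 A = 681000 s.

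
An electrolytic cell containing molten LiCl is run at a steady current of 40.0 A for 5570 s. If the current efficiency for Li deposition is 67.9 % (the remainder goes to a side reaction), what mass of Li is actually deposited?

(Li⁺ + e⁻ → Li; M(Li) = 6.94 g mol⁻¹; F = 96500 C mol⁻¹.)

10.9 g

Q = I·t = 40.00 × 5570.0 = 222800 C.
n(e⁻) = 222800/96500 = 2.309 mol; theoretically n(Li) = 2.309/1 = 2.309 mol, m_theo = 16.02 g.
At 67.9 % efficiency, m_actual = 0.679 × 16.02 = 10.9 g.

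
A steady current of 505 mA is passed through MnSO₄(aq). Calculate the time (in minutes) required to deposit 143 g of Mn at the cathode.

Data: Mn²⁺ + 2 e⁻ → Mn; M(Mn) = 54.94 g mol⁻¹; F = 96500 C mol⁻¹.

16600 min

n(Mn) = m/M = 143 / 54.94 = 2.603 mol.
Each Mn atom requires 2 electrons, so n(e⁻) = 2 × 2.603 = 5.206 mol.
Q = n(e⁻)·F = 5.206 × 96500 = 502300 C.
t = Q/I = 502300 / 0.5050 A = 994700 s = 16600 min.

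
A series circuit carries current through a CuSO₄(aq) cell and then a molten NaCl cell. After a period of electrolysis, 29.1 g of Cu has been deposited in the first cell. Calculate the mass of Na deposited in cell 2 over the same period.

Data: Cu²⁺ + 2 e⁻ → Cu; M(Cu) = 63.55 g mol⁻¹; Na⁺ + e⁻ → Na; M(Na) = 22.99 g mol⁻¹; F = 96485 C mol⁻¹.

21.1 g

n(Cu) = 29.1 / 63.55 = 0.4579 mol.
Since Cu²⁺ + 2 e⁻ → Cu, n(e⁻) passed = 2 × 0.4579 = 0.9158 mol.
Cells in series carry the same charge, so the same 0.9158 mol of electrons passes through cell 2.
Na⁺ + e⁻ → Na, so n(Na) = 0.9158 / 1 = 0.9158 mol.
m(Na) = 0.9158 × 22.99 = 21.1 g.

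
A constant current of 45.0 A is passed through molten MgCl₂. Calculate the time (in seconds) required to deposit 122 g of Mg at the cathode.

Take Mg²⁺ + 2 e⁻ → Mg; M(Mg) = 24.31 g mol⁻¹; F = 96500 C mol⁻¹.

21500 s

n(Mg) = m/M = 122 / 24.31 = 5.019 mol.
Each Mg atom requires 2 electrons, so n(e⁻) = 2 × 5.019 = 10.04 mol.
Q = n(e⁻)·F = 10.04 × 96500 = 968600 C.
t = Q/I = 968600 / 45.00 A = 21520 s.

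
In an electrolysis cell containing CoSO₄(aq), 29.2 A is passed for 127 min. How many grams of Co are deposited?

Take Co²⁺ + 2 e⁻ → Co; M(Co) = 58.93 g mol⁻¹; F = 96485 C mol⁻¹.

67.9 g

Q = I·t = 29.20 A × 7620.0 s = 222500 C.
n(e⁻) = Q/F = 222500 / 96485 = 2.306 mol.
Co²⁺ + 2 e⁻ → Co, so n(Co) = n(e⁻)/2 = 1.153 mol.
m = n·M = 1.153 × 58.93 = 67.9 g.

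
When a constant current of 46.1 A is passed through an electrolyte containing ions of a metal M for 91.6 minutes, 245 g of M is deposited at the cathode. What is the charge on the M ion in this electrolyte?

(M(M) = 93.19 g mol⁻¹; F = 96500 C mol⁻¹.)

+1

Q = I·t = 46.10 A × 5496.0 s = 253400 C, so n(e⁻) = 253400/96500 = 2.626 mol.
n(M) deposited = 245 / 93.19 = 2.629 mol.
Electrons per atom = n(e⁻)/n(M) = 2.626 / 2.629 = 0.999 ≈ 1, so the ion is M⁺.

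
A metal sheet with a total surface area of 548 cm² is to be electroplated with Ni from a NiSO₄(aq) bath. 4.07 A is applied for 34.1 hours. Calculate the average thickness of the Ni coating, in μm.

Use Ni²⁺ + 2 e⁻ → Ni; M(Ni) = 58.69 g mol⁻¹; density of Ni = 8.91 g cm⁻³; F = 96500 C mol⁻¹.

311 μm

Q = I·t = 4.070 × 122760 = 499600 C; n(e⁻) = 5.178 mol.
n(Ni) = n(e⁻)/2 = 2.589 mol, so m = 2.589 × 58.69 = 151.9 g.
Volume = m/ρ = 151.9 / 8.91 = 17.05 cm³.
Thickness = V/A = 17.05 / 548 = 0.0311 cm = 311 μm.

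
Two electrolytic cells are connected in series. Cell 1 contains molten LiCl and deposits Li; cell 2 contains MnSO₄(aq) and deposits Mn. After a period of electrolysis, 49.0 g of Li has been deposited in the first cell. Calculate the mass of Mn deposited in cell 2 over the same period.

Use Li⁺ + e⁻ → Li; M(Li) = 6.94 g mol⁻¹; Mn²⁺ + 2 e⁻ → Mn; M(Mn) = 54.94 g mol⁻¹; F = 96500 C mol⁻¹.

194 g

n(Li) = 49.0 / 6.94 = 7.061 mol.
Since Li⁺ + e⁻ → Li, n(e⁻) passed = 1 × 7.061 = 7.061 mol.
Cells in series carry the same charge, so the same 7.061 mol of electrons passes through cell 2.
Mn²⁺ + 2 e⁻ → Mn, so n(Mn) = 7.061 / 2 = 3.530 mol.
m(Mn) = 3.530 × 54.94 = 194 g.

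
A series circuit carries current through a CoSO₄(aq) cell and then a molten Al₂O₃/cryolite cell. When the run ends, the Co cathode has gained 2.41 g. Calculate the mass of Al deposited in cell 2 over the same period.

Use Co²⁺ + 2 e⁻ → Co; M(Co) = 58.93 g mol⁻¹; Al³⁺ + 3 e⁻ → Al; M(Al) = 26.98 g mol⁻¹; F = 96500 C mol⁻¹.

n(Co) = 2.41 / 58.93 = 0.04090 mol.
Since Co²⁺ + 2 e⁻ → Co, n(e⁻) passed = 2 × 0.04090 = 0.08179 mol.
Cells in series carry the same charge, so the same 0.08179 mol of electrons passes through cell 2.
Al³⁺ + 3 e⁻ → Al, so n(Al) = 0.08179 / 3 = 0.02726 mol.
m(Al) = 0.02726 × 26.98 = 0.736 g.

0.736 g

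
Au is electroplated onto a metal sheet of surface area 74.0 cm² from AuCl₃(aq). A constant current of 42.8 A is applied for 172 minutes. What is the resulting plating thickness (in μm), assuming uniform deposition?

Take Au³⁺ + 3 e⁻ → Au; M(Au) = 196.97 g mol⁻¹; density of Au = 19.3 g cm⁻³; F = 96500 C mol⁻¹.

Q = I·t = 42.80 × 10320 = 441700 C; n(e⁻) = 4.577 mol.
n(Au) = n(e⁻)/3 = 1.526 mol, so m = 1.526 × 196.97 = 300.5 g.
Volume = m/ρ = 300.5 / 19.3 = 15.57 cm³.
Thickness = V/A = 15.57 / 74.0 = 0.210 cm = 2100 μm.

2100 μm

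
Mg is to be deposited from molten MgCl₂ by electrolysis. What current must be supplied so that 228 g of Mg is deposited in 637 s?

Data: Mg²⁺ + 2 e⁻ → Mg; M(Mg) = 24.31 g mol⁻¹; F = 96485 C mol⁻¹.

n(Mg) = 228 / 24.31 = 9.379 mol.
n(e⁻) = 2 × 9.379 = 18.76 mol.
Q = n(e⁻)·F = 18.76 × 96485 = 1810000 C.
I = Q/t = 1810000 / 637.00 s = 2840 A.

2840 A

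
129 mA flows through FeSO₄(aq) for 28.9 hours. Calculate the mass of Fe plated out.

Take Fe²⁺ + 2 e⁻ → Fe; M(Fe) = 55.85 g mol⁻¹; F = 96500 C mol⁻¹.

Q = I·t = 0.1290 A × 104040 s = 13420 C.
n(e⁻) = Q/F = 13420 / 96500 = 0.1391 mol.
Fe²⁺ + 2 e⁻ → Fe, so n(Fe) = n(e⁻)/2 = 0.06954 mol.
m = n·M = 0.06954 × 55.85 = 3.88 g.

3.88 g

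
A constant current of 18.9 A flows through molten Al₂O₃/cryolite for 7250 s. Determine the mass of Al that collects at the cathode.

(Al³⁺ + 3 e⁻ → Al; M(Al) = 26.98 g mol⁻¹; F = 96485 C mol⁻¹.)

12.8 g

Q = I·t = 18.90 A × 7250.0 s = 137000 C.
n(e⁻) = Q/F = 137000 / 96485 = 1.420 mol.
Al³⁺ + 3 e⁻ → Al, so n(Al) = n(e⁻)/3 = 0.4734 mol.
m = n·M = 0.4734 × 26.98 = 12.8 g.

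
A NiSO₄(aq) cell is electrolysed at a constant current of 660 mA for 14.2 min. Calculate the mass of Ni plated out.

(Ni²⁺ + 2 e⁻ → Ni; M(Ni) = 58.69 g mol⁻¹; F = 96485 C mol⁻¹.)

Q = I·t = 0.6600 A × 852.00 s = 562.3 C.
n(e⁻) = Q/F = 562.3 / 96485 = 0.005828 mol.
Ni²⁺ + 2 e⁻ → Ni, so n(Ni) = n(e⁻)/2 = 0.002914 mol.
m = n·M = 0.002914 × 58.69 = 0.171 g.

0.171 g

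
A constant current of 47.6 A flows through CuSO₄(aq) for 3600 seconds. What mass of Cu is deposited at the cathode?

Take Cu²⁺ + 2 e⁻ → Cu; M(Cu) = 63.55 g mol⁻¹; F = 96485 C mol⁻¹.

56.4 g

Q = I·t = 47.60 A × 3600.0 s = 171400 C.
n(e⁻) = Q/F = 171400 / 96485 = 1.776 mol.
Cu²⁺ + 2 e⁻ → Cu, so n(Cu) = n(e⁻)/2 = 0.8880 mol.
m = n·M = 0.8880 × 63.55 = 56.4 g.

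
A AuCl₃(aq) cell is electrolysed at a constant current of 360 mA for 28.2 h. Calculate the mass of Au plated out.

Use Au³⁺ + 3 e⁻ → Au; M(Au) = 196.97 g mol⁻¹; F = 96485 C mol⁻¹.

Q = I·t = 0.3600 A × 101520 s = 36550 C.
n(e⁻) = Q/F = 36550 / 96485 = 0.3788 mol.
Au³⁺ + 3 e⁻ → Au, so n(Au) = n(e⁻)/3 = 0.1263 mol.
m = n·M = 0.1263 × 196.97 = 24.9 g.

24.9 g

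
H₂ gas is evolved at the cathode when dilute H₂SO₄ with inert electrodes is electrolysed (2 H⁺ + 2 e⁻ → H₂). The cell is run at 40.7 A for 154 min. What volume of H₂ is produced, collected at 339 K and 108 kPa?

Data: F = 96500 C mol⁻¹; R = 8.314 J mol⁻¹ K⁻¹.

50.9 L

Q = I·t = 40.70 A × 9240.0 s = 376100 C.
n(e⁻) = Q/F = 376100 / 96500 = 3.897 mol.
2 electrons are transferred per H₂ molecule, so n(H₂) = 3.897 / 2 = 1.949 mol.
V = nRT/P = (1.949 × 8.314 × 339) / (108 × 10³ Pa) = 0.0509 m³ = 50.9 L.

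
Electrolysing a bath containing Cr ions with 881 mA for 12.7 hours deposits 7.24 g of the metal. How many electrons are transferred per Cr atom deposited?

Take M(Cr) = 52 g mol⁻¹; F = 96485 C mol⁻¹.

Q = I·t = 0.8810 A × 45720 s = 40280 C, so n(e⁻) = 40280/96485 = 0.4175 mol.
n(Cr) deposited = 7.24 / 52 = 0.1392 mol.
Electrons per atom = n(e⁻)/n(Cr) = 0.4175 / 0.1392 = 3.00 ≈ 3, so the ion is Cr³⁺.

3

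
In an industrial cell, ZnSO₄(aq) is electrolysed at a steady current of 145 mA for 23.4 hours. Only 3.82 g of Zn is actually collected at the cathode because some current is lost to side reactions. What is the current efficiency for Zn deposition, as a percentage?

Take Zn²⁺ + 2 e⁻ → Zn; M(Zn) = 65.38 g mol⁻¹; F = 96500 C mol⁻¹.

92.3 %

Q = I·t = 0.1450 × 84240 = 12210 C; n(e⁻) = 12210/96500 = 0.1266 mol.
Theoretical n(Zn) = n(e⁻)/2 = 0.06329 mol, i.e. m_theo = 0.06329 × 65.38 = 4.138 g.
Efficiency = m_actual / m_theo = 3.82 / 4.138 = 92.3 %.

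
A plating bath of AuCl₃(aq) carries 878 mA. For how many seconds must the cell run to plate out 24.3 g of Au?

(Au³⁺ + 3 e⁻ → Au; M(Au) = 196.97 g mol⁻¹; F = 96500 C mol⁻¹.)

40700 s

n(Au) = m/M = 24.3 / 196.97 = 0.1234 mol.
Each Au atom requires 3 electrons, so n(e⁻) = 3 × 0.1234 = 0.3701 mol.
Q = n(e⁻)·F = 0.3701 × 96500 = 35720 C.
t = Q/I = 35720 / 0.8780 A = 40680 s.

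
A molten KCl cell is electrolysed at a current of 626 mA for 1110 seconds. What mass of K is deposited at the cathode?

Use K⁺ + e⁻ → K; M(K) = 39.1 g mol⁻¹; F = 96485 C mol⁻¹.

0.282 g

Q = I·t = 0.6260 A × 1110.0 s = 694.9 C.
n(e⁻) = Q/F = 694.9 / 96485 = 0.007202 mol.
K⁺ + e⁻ → K, so n(K) = n(e⁻)/1 = 0.007202 mol.
m = n·M = 0.007202 × 39.1 = 0.282 g.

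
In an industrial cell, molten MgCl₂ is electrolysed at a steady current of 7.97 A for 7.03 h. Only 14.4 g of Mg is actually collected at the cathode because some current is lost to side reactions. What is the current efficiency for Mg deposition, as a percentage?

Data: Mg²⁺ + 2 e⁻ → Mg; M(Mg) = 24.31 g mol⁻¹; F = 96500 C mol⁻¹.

Q = I·t = 7.970 × 25308 = 201700 C; n(e⁻) = 201700/96500 = 2.090 mol.
Theoretical n(Mg) = n(e⁻)/2 = 1.045 mol, i.e. m_theo = 1.045 × 24.31 = 25.41 g.
Efficiency = m_actual / m_theo = 14.4 / 25.41 = 56.7 %.

56.7 %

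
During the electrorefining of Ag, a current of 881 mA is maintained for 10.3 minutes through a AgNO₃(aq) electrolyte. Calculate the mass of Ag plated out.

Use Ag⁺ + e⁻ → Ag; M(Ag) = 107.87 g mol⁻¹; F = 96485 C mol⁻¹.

0.609 g

Q = I·t = 0.8810 A × 618.00 s = 544.5 C.
n(e⁻) = Q/F = 544.5 / 96485 = 0.005643 mol.
Ag⁺ + e⁻ → Ag, so n(Ag) = n(e⁻)/1 = 0.005643 mol.
m = n·M = 0.005643 × 107.87 = 0.609 g.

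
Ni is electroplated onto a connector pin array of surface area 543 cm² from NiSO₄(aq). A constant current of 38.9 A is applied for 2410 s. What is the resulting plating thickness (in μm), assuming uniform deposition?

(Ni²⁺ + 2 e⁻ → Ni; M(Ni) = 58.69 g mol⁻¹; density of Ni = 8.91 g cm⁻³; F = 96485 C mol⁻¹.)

58.9 μm

Q = I·t = 38.90 × 2410.0 = 93750 C; n(e⁻) = 0.9716 mol.
n(Ni) = n(e⁻)/2 = 0.4858 mol, so m = 0.4858 × 58.69 = 28.51 g.
Volume = m/ρ = 28.51 / 8.91 = 3.200 cm³.
Thickness = V/A = 3.200 / 543 = 0.00589 cm = 58.9 μm.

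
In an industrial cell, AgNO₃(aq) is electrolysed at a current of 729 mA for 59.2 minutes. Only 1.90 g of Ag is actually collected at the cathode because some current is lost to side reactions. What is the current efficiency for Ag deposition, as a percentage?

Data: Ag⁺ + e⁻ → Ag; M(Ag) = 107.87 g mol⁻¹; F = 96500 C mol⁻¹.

Q = I·t = 0.7290 × 3552.0 = 2589 C; n(e⁻) = 2589/96500 = 0.02683 mol.
Theoretical n(Ag) = n(e⁻)/1 = 0.02683 mol, i.e. m_theo = 0.02683 × 107.87 = 2.895 g.
Efficiency = m_actual / m_theo = 1.90 / 2.895 = 65.6 %.

65.6 %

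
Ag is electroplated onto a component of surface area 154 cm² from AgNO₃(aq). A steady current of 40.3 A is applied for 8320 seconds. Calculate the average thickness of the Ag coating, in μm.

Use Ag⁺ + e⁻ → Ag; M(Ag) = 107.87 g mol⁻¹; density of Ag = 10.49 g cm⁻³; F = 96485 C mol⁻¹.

2320 μm

Q = I·t = 40.30 × 8320.0 = 335300 C; n(e⁻) = 3.475 mol.
n(Ag) = n(e⁻)/1 = 3.475 mol, so m = 3.475 × 107.87 = 374.9 g.
Volume = m/ρ = 374.9 / 10.49 = 35.73 cm³.
Thickness = V/A = 35.73 / 154 = 0.232 cm = 2320 μm.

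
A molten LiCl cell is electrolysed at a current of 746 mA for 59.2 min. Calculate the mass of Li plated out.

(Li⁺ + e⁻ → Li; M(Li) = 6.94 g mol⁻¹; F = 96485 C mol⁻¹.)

Q = I·t = 0.7460 A × 3552.0 s = 2650 C.
n(e⁻) = Q/F = 2650 / 96485 = 0.02746 mol.
Li⁺ + e⁻ → Li, so n(Li) = n(e⁻)/1 = 0.02746 mol.
m = n·M = 0.02746 × 6.94 = 0.191 g.

0.191 g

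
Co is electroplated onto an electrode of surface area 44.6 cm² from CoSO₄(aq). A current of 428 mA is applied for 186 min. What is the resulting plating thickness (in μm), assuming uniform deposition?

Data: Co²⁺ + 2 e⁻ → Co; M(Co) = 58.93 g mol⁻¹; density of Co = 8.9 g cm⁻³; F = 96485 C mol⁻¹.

Q = I·t = 0.4280 × 11160 = 4776 C; n(e⁻) = 0.04950 mol.
n(Co) = n(e⁻)/2 = 0.02475 mol, so m = 0.02475 × 58.93 = 1.459 g.
Volume = m/ρ = 1.459 / 8.9 = 0.1639 cm³.
Thickness = V/A = 0.1639 / 44.6 = 0.00367 cm = 36.7 μm.

36.7 μm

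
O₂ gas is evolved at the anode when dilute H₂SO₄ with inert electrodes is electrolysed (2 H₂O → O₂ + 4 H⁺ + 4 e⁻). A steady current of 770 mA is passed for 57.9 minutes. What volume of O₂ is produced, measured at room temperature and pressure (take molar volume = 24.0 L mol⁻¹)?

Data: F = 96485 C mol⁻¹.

0.166 L

Q = I·t = 0.7700 A × 3474.0 s = 2675 C.
n(e⁻) = Q/F = 2675 / 96485 = 0.02772 mol.
4 electrons are transferred per O₂ molecule, so n(O₂) = 0.02772 / 4 = 0.006931 mol.
V = n × V_m = 0.006931 × 24.0 = 0.166 L.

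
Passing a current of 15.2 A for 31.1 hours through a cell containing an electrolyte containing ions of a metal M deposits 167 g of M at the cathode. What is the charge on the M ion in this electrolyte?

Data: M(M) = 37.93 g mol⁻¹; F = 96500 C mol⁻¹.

Q = I·t = 15.20 A × 111960 s = 1702000 C, so n(e⁻) = 1702000/96500 = 17.64 mol.
n(M) deposited = 167 / 37.93 = 4.403 mol.
Electrons per atom = n(e⁻)/n(M) = 17.64 / 4.403 = 4.01 ≈ 4, so the ion is M⁴⁺.

+4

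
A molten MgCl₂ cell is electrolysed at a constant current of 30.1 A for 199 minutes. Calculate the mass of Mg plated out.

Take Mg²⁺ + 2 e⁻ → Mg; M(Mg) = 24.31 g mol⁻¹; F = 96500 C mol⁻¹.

Q = I·t = 30.10 A × 11940 s = 359400 C.
n(e⁻) = Q/F = 359400 / 96500 = 3.724 mol.
Mg²⁺ + 2 e⁻ → Mg, so n(Mg) = n(e⁻)/2 = 1.862 mol.
m = n·M = 1.862 × 24.31 = 45.3 g.

45.3 g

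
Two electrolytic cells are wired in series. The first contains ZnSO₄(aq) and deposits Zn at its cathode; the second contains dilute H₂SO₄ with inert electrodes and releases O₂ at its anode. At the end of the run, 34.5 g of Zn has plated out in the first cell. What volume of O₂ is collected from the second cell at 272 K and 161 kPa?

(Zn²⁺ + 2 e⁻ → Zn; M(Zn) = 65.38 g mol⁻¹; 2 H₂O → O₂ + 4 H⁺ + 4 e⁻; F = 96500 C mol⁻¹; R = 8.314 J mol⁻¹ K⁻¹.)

n(Zn) = 34.5 / 65.38 = 0.5277 mol, so n(e⁻) = 2 × 0.5277 = 1.055 mol.
The cells are in series, so the same 1.055 mol of electrons passes through the second cell.
2 H₂O → O₂ + 4 H⁺ + 4 e⁻ — 4 mol e⁻ per mol O₂, so n(O₂) = 1.055/4 = 0.2638 mol.
V = nRT/P = (0.2638 × 8.314 × 272) / (161 × 10³) = 0.00371 m³ = 3.71 L.

3.71 L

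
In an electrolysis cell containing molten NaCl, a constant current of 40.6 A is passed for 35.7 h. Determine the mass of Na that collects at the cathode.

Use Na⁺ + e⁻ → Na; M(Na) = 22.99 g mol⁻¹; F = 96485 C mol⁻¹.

1240 g

Q = I·t = 40.60 A × 128520 s = 5218000 C.
n(e⁻) = Q/F = 5218000 / 96485 = 54.08 mol.
Na⁺ + e⁻ → Na, so n(Na) = n(e⁻)/1 = 54.08 mol.
m = n·M = 54.08 × 22.99 = 1240 g.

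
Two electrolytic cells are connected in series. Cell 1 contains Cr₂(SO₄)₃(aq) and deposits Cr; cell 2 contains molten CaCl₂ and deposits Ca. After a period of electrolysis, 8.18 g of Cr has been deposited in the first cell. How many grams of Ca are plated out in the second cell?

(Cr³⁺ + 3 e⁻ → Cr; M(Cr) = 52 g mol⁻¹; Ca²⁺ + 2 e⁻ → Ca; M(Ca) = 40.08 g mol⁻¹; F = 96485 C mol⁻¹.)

9.46 g

n(Cr) = 8.18 / 52 = 0.1573 mol.
Since Cr³⁺ + 3 e⁻ → Cr, n(e⁻) passed = 3 × 0.1573 = 0.4719 mol.
Cells in series carry the same charge, so the same 0.4719 mol of electrons passes through cell 2.
Ca²⁺ + 2 e⁻ → Ca, so n(Ca) = 0.4719 / 2 = 0.2360 mol.
m(Ca) = 0.2360 × 40.08 = 9.46 g.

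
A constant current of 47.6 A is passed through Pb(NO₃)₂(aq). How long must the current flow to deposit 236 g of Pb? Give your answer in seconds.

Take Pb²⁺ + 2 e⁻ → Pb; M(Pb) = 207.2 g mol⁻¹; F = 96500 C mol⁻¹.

n(Pb) = m/M = 236 / 207.2 = 1.139 mol.
Each Pb atom requires 2 electrons, so n(e⁻) = 2 × 1.139 = 2.278 mol.
Q = n(e⁻)·F = 2.278 × 96500 = 219800 C.
t = Q/I = 219800 / 47.60 A = 4618 s.

4620 s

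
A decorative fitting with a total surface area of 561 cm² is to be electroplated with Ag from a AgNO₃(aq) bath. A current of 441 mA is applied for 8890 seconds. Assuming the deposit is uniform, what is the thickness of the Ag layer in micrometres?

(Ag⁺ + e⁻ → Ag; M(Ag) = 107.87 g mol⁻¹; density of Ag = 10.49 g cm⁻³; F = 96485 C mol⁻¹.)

Q = I·t = 0.4410 × 8890.0 = 3920 C; n(e⁻) = 0.04063 mol.
n(Ag) = n(e⁻)/1 = 0.04063 mol, so m = 0.04063 × 107.87 = 4.383 g.
Volume = m/ρ = 4.383 / 10.49 = 0.4178 cm³.
Thickness = V/A = 0.4178 / 561 = 7.45 × 10⁻⁴ cm = 7.45 μm.

7.45 μm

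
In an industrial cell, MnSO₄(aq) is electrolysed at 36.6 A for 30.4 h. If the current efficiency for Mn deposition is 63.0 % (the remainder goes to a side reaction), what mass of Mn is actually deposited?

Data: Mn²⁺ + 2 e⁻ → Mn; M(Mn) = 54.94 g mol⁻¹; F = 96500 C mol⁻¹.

Q = I·t = 36.60 × 109440 = 4006000 C.
n(e⁻) = 4006000/96500 = 41.51 mol; theoretically n(Mn) = 41.51/2 = 20.75 mol, m_theo = 1140 g.
At 63.0 % efficiency, m_actual = 0.630 × 1140 = 718 g.

718 g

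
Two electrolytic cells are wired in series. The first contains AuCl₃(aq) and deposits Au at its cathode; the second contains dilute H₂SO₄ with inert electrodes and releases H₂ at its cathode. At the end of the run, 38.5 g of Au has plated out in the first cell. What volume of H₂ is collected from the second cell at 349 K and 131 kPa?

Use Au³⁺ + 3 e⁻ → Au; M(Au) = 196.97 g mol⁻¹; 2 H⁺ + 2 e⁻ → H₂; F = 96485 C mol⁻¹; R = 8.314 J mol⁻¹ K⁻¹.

6.49 L

n(Au) = 38.5 / 196.97 = 0.1955 mol, so n(e⁻) = 3 × 0.1955 = 0.5864 mol.
The cells are in series, so the same 0.5864 mol of electrons passes through the second cell.
2 H⁺ + 2 e⁻ → H₂ — 2 mol e⁻ per mol H₂, so n(H₂) = 0.5864/2 = 0.2932 mol.
V = nRT/P = (0.2932 × 8.314 × 349) / (131 × 10³) = 0.00649 m³ = 6.49 L.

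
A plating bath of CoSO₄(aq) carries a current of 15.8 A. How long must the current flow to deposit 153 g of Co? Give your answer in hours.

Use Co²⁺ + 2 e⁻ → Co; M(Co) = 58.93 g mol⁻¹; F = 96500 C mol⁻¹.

8.81 h

n(Co) = m/M = 153 / 58.93 = 2.596 mol.
Each Co atom requires 2 electrons, so n(e⁻) = 2 × 2.596 = 5.193 mol.
Q = n(e⁻)·F = 5.193 × 96500 = 501100 C.
t = Q/I = 501100 / 15.80 A = 31710 s = 8.81 h.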